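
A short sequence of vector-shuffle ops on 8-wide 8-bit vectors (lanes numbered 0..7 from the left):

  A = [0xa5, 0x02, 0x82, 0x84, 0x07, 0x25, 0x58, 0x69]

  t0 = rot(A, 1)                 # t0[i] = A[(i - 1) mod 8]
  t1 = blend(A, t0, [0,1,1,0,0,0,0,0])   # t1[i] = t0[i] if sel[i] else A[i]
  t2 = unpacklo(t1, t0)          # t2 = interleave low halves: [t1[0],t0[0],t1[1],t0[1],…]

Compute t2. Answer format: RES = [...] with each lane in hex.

RES = [0xa5, 0x69, 0xa5, 0xa5, 0x02, 0x02, 0x84, 0x82]

  t0: 69 a5 02 82 84 07 25 58
  t1: a5 a5 02 84 07 25 58 69
  t2: a5 69 a5 a5 02 02 84 82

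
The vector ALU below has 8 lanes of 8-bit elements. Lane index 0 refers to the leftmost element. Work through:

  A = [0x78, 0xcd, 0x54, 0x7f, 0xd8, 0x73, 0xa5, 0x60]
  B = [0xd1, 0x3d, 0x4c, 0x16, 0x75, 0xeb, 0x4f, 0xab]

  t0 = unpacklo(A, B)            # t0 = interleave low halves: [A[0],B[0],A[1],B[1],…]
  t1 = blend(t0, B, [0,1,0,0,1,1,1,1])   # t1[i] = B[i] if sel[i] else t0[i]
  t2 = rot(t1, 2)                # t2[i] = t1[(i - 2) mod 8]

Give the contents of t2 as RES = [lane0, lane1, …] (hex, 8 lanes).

t0 = [0x78, 0xd1, 0xcd, 0x3d, 0x54, 0x4c, 0x7f, 0x16]
t1 = [0x78, 0x3d, 0xcd, 0x3d, 0x75, 0xeb, 0x4f, 0xab]
t2 = [0x4f, 0xab, 0x78, 0x3d, 0xcd, 0x3d, 0x75, 0xeb]

RES = [0x4f, 0xab, 0x78, 0x3d, 0xcd, 0x3d, 0x75, 0xeb]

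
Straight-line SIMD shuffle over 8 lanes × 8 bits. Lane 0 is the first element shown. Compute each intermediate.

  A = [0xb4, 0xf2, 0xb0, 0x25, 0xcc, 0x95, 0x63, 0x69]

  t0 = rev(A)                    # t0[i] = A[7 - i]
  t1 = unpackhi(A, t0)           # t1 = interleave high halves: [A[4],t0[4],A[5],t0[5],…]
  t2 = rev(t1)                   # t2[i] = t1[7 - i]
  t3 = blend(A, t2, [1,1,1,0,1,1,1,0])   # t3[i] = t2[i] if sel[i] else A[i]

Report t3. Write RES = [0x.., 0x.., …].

RES = [ 0xb4  0x69  0xf2  0x25  0xb0  0x95  0x25  0x69 ]

  t0: 69 63 95 cc 25 b0 f2 b4
  t1: cc 25 95 b0 63 f2 69 b4
  t2: b4 69 f2 63 b0 95 25 cc
  t3: b4 69 f2 25 b0 95 25 69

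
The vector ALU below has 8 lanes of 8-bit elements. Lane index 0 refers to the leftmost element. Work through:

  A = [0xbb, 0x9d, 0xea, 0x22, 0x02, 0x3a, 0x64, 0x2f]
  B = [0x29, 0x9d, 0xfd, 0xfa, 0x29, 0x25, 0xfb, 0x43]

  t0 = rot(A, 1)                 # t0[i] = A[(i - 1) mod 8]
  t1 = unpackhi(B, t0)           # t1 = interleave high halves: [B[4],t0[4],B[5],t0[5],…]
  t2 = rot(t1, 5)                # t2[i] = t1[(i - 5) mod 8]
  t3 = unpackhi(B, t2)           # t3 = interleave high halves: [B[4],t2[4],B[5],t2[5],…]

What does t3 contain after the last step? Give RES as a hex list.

RES = [0x29, 0x64, 0x25, 0x29, 0xfb, 0x22, 0x43, 0x25]

→ t0 |2f|bb|9d|ea|22|02|3a|64|
→ t1 |29|22|25|02|fb|3a|43|64|
→ t2 |02|fb|3a|43|64|29|22|25|
→ t3 |29|64|25|29|fb|22|43|25|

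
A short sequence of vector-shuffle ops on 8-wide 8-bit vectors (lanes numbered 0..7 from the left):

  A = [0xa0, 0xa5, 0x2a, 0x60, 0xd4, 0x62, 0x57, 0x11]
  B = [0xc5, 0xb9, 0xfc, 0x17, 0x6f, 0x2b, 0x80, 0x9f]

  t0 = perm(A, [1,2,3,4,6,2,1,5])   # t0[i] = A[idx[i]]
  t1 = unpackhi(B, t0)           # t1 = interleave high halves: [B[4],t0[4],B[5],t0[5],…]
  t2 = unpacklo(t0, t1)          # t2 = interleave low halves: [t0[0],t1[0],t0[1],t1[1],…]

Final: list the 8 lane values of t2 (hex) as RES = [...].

  t0: a5 2a 60 d4 57 2a a5 62
  t1: 6f 57 2b 2a 80 a5 9f 62
  t2: a5 6f 2a 57 60 2b d4 2a

RES = [0xa5, 0x6f, 0x2a, 0x57, 0x60, 0x2b, 0xd4, 0x2a]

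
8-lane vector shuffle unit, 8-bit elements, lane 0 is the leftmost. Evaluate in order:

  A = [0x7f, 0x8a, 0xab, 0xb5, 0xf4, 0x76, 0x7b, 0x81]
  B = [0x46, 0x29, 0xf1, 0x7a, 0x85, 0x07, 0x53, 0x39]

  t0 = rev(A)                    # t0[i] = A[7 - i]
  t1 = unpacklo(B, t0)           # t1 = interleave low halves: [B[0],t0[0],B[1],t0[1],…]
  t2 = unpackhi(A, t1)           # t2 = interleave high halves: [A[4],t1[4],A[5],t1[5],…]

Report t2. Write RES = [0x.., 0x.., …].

t0 = [0x81, 0x7b, 0x76, 0xf4, 0xb5, 0xab, 0x8a, 0x7f]
t1 = [0x46, 0x81, 0x29, 0x7b, 0xf1, 0x76, 0x7a, 0xf4]
t2 = [0xf4, 0xf1, 0x76, 0x76, 0x7b, 0x7a, 0x81, 0xf4]

RES = [ 0xf4  0xf1  0x76  0x76  0x7b  0x7a  0x81  0xf4 ]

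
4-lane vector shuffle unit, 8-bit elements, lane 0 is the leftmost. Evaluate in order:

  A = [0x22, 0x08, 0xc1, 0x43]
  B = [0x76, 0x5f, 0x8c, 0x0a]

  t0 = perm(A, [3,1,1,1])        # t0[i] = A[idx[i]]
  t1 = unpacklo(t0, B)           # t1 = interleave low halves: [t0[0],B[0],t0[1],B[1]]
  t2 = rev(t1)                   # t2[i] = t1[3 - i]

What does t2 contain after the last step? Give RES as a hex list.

  t0: 43 08 08 08
  t1: 43 76 08 5f
  t2: 5f 08 76 43

RES = [ 0x5f  0x08  0x76  0x43 ]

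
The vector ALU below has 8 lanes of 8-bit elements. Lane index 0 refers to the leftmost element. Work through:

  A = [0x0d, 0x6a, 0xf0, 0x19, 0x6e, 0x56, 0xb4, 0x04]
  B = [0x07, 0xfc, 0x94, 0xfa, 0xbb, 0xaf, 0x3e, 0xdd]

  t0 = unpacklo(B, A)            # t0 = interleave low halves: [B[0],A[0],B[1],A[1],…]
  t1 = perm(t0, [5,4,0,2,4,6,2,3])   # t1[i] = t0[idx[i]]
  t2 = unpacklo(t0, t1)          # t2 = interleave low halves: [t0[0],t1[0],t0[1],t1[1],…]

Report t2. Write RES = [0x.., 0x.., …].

→ t0 |07|0d|fc|6a|94|f0|fa|19|
→ t1 |f0|94|07|fc|94|fa|fc|6a|
→ t2 |07|f0|0d|94|fc|07|6a|fc|

RES = [ 0x07  0xf0  0x0d  0x94  0xfc  0x07  0x6a  0xfc ]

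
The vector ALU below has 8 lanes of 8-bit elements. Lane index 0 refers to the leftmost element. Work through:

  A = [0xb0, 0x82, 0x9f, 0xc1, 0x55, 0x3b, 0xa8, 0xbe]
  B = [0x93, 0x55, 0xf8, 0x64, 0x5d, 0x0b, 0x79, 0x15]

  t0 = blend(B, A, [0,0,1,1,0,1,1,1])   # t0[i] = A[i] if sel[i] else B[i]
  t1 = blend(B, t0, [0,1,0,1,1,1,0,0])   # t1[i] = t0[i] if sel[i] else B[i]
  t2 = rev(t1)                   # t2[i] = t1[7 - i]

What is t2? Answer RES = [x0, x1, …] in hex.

RES = [ 0x15  0x79  0x3b  0x5d  0xc1  0xf8  0x55  0x93 ]

t0 = [0x93, 0x55, 0x9f, 0xc1, 0x5d, 0x3b, 0xa8, 0xbe]
t1 = [0x93, 0x55, 0xf8, 0xc1, 0x5d, 0x3b, 0x79, 0x15]
t2 = [0x15, 0x79, 0x3b, 0x5d, 0xc1, 0xf8, 0x55, 0x93]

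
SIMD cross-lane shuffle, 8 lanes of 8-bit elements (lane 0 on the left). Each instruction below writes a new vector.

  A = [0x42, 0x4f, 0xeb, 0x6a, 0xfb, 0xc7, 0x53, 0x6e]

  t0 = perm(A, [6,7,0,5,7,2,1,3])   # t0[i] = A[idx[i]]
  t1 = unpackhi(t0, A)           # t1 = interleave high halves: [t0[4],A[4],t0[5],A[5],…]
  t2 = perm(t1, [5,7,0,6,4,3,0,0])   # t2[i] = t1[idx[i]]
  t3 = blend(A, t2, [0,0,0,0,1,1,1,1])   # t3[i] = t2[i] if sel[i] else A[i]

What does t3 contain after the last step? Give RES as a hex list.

RES = [0x42, 0x4f, 0xeb, 0x6a, 0x4f, 0xc7, 0x6e, 0x6e]

  t0: 53 6e 42 c7 6e eb 4f 6a
  t1: 6e fb eb c7 4f 53 6a 6e
  t2: 53 6e 6e 6a 4f c7 6e 6e
  t3: 42 4f eb 6a 4f c7 6e 6e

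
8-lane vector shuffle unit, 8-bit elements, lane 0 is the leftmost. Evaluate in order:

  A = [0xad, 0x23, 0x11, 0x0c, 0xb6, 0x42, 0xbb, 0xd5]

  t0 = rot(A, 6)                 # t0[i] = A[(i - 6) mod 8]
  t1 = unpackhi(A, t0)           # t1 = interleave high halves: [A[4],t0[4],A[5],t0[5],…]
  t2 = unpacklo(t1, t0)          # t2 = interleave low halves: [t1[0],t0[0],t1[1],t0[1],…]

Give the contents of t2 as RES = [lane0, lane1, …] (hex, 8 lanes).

  t0: 11 0c b6 42 bb d5 ad 23
  t1: b6 bb 42 d5 bb ad d5 23
  t2: b6 11 bb 0c 42 b6 d5 42

RES = [ 0xb6  0x11  0xbb  0x0c  0x42  0xb6  0xd5  0x42 ]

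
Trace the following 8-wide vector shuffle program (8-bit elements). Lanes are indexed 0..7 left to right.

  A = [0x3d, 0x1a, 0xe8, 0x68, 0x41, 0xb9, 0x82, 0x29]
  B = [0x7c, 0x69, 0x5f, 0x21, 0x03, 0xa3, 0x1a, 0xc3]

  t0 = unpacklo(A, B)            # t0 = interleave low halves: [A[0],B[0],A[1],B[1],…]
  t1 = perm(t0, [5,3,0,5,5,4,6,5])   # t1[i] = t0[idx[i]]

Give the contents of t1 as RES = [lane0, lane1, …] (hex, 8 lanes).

RES = [0x5f, 0x69, 0x3d, 0x5f, 0x5f, 0xe8, 0x68, 0x5f]

t0 = [0x3d, 0x7c, 0x1a, 0x69, 0xe8, 0x5f, 0x68, 0x21]
t1 = [0x5f, 0x69, 0x3d, 0x5f, 0x5f, 0xe8, 0x68, 0x5f]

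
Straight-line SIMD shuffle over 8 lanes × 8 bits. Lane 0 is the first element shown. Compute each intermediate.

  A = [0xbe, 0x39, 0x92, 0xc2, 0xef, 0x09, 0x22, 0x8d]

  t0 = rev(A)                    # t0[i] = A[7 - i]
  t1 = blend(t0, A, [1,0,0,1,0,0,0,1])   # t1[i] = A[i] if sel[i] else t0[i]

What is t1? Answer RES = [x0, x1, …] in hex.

  t0: 8d 22 09 ef c2 92 39 be
  t1: be 22 09 c2 c2 92 39 8d

RES = [0xbe, 0x22, 0x09, 0xc2, 0xc2, 0x92, 0x39, 0x8d]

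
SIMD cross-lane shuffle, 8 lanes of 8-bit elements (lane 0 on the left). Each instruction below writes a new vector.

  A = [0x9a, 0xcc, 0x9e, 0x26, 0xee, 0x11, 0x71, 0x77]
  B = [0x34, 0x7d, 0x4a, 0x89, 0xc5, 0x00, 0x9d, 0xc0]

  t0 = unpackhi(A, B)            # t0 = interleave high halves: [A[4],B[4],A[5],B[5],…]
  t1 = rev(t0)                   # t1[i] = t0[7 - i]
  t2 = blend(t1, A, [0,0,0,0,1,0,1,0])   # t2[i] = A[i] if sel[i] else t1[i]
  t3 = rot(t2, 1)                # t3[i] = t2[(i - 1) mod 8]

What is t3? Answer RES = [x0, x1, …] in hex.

  t0: ee c5 11 00 71 9d 77 c0
  t1: c0 77 9d 71 00 11 c5 ee
  t2: c0 77 9d 71 ee 11 71 ee
  t3: ee c0 77 9d 71 ee 11 71

RES = [ 0xee  0xc0  0x77  0x9d  0x71  0xee  0x11  0x71 ]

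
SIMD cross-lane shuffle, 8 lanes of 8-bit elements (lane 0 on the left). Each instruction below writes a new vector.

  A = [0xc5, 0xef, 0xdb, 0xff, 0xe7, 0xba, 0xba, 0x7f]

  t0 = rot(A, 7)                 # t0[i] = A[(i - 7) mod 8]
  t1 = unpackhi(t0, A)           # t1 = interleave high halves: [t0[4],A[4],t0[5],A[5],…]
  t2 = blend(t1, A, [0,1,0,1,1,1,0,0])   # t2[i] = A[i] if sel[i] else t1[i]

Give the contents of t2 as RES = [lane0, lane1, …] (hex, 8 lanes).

RES = [ 0xba  0xef  0xba  0xff  0xe7  0xba  0xc5  0x7f ]

→ t0 |ef|db|ff|e7|ba|ba|7f|c5|
→ t1 |ba|e7|ba|ba|7f|ba|c5|7f|
→ t2 |ba|ef|ba|ff|e7|ba|c5|7f|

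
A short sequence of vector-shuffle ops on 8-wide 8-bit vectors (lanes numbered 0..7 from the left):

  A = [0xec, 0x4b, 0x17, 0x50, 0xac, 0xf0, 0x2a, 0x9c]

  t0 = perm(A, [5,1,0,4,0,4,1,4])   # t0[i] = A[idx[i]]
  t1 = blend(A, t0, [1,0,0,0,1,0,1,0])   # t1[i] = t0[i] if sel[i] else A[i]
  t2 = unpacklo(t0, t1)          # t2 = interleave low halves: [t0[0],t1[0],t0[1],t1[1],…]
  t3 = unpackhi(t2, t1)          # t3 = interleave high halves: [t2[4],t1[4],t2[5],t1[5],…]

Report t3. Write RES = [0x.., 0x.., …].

RES = [ 0xec  0xec  0x17  0xf0  0xac  0x4b  0x50  0x9c ]

→ t0 |f0|4b|ec|ac|ec|ac|4b|ac|
→ t1 |f0|4b|17|50|ec|f0|4b|9c|
→ t2 |f0|f0|4b|4b|ec|17|ac|50|
→ t3 |ec|ec|17|f0|ac|4b|50|9c|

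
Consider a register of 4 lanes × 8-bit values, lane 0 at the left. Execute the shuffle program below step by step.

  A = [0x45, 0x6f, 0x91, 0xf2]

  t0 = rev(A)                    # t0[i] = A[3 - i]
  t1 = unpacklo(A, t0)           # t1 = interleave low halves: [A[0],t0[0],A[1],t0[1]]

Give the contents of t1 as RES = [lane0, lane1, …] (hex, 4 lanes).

  t0: f2 91 6f 45
  t1: 45 f2 6f 91

RES = [0x45, 0xf2, 0x6f, 0x91]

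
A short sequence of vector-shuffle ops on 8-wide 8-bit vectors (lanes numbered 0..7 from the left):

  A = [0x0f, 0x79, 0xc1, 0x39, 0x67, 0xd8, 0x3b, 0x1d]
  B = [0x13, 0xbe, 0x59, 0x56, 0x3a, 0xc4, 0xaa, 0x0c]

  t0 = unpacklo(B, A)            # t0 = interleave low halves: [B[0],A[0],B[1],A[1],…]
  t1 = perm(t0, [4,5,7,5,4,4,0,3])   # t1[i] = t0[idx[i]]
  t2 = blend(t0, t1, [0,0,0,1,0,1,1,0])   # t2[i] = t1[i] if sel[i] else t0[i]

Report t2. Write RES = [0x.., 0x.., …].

RES = [0x13, 0x0f, 0xbe, 0xc1, 0x59, 0x59, 0x13, 0x39]

  t0: 13 0f be 79 59 c1 56 39
  t1: 59 c1 39 c1 59 59 13 79
  t2: 13 0f be c1 59 59 13 39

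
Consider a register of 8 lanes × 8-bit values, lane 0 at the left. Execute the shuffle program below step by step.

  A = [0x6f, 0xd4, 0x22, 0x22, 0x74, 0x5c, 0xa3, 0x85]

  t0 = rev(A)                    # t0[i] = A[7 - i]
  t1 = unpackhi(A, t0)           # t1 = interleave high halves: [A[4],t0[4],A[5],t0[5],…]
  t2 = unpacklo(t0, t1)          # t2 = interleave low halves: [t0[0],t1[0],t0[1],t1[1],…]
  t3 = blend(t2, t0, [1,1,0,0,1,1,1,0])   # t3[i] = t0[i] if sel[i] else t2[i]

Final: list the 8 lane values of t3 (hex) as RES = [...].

RES = [0x85, 0xa3, 0xa3, 0x22, 0x22, 0x22, 0xd4, 0x22]

→ t0 |85|a3|5c|74|22|22|d4|6f|
→ t1 |74|22|5c|22|a3|d4|85|6f|
→ t2 |85|74|a3|22|5c|5c|74|22|
→ t3 |85|a3|a3|22|22|22|d4|22|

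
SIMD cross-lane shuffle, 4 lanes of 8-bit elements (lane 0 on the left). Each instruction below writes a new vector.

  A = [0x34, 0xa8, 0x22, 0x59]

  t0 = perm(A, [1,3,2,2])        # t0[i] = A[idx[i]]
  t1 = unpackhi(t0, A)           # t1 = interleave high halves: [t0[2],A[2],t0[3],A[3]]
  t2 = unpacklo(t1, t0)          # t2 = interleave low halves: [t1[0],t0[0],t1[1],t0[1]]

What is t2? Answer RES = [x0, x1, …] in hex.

t0 = [0xa8, 0x59, 0x22, 0x22]
t1 = [0x22, 0x22, 0x22, 0x59]
t2 = [0x22, 0xa8, 0x22, 0x59]

RES = [ 0x22  0xa8  0x22  0x59 ]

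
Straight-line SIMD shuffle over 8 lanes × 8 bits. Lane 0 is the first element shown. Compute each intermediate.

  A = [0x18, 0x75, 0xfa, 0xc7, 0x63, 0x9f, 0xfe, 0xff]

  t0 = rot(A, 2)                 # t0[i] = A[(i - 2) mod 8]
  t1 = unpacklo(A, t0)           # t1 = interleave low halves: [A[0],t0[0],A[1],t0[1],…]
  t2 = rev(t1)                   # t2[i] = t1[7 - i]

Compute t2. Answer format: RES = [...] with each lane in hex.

RES = [0x75, 0xc7, 0x18, 0xfa, 0xff, 0x75, 0xfe, 0x18]

t0 = [0xfe, 0xff, 0x18, 0x75, 0xfa, 0xc7, 0x63, 0x9f]
t1 = [0x18, 0xfe, 0x75, 0xff, 0xfa, 0x18, 0xc7, 0x75]
t2 = [0x75, 0xc7, 0x18, 0xfa, 0xff, 0x75, 0xfe, 0x18]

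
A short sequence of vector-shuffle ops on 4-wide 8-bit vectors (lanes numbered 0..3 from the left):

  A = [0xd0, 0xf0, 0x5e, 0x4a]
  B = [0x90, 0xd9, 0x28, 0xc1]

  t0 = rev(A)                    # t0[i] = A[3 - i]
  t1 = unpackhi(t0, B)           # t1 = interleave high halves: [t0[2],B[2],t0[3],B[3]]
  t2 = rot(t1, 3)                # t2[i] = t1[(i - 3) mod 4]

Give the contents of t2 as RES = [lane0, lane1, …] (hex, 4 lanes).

RES = [0x28, 0xd0, 0xc1, 0xf0]

→ t0 |4a|5e|f0|d0|
→ t1 |f0|28|d0|c1|
→ t2 |28|d0|c1|f0|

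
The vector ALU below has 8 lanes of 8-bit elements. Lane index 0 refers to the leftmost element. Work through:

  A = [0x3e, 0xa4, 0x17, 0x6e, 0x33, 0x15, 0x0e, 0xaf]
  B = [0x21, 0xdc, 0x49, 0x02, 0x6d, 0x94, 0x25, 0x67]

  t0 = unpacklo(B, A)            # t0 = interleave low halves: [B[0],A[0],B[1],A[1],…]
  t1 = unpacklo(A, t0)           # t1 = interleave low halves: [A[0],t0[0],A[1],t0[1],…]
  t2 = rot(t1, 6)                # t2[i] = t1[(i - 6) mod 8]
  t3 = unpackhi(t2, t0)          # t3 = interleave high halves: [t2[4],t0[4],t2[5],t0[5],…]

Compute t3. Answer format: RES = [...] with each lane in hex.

RES = [ 0x6e  0x49  0xa4  0x17  0x3e  0x02  0x21  0x6e ]

t0 = [0x21, 0x3e, 0xdc, 0xa4, 0x49, 0x17, 0x02, 0x6e]
t1 = [0x3e, 0x21, 0xa4, 0x3e, 0x17, 0xdc, 0x6e, 0xa4]
t2 = [0xa4, 0x3e, 0x17, 0xdc, 0x6e, 0xa4, 0x3e, 0x21]
t3 = [0x6e, 0x49, 0xa4, 0x17, 0x3e, 0x02, 0x21, 0x6e]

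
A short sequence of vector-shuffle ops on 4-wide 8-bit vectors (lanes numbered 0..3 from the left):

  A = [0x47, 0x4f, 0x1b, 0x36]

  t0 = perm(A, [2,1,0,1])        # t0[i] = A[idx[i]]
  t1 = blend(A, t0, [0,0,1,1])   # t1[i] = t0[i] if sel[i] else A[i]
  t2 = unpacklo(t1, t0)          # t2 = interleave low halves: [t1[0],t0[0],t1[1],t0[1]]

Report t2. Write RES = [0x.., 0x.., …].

RES = [0x47, 0x1b, 0x4f, 0x4f]

→ t0 |1b|4f|47|4f|
→ t1 |47|4f|47|4f|
→ t2 |47|1b|4f|4f|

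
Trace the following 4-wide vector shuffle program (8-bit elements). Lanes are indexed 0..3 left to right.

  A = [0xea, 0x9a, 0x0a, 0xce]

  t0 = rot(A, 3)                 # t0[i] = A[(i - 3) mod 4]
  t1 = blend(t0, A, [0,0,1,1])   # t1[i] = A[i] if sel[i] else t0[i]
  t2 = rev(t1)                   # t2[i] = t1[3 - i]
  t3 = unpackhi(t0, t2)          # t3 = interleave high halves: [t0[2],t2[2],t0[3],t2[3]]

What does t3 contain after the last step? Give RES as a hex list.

t0 = [0x9a, 0x0a, 0xce, 0xea]
t1 = [0x9a, 0x0a, 0x0a, 0xce]
t2 = [0xce, 0x0a, 0x0a, 0x9a]
t3 = [0xce, 0x0a, 0xea, 0x9a]

RES = [0xce, 0x0a, 0xea, 0x9a]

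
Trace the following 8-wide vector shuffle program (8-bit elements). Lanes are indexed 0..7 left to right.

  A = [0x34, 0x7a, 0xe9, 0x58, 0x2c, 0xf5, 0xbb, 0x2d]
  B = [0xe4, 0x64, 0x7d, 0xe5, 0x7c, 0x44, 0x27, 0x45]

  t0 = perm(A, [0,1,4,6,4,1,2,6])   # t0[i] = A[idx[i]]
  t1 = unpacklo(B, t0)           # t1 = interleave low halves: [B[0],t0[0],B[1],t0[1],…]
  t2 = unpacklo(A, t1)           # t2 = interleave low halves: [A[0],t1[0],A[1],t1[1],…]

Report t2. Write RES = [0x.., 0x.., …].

t0 = [0x34, 0x7a, 0x2c, 0xbb, 0x2c, 0x7a, 0xe9, 0xbb]
t1 = [0xe4, 0x34, 0x64, 0x7a, 0x7d, 0x2c, 0xe5, 0xbb]
t2 = [0x34, 0xe4, 0x7a, 0x34, 0xe9, 0x64, 0x58, 0x7a]

RES = [0x34, 0xe4, 0x7a, 0x34, 0xe9, 0x64, 0x58, 0x7a]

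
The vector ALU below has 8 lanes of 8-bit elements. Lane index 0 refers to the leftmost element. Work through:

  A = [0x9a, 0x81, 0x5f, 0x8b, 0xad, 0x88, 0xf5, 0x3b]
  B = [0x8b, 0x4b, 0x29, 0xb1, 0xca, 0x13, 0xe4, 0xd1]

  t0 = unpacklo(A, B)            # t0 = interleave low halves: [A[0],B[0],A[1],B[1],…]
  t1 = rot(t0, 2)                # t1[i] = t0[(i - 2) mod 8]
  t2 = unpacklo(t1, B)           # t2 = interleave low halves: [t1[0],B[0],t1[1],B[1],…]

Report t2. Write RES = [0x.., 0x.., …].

  t0: 9a 8b 81 4b 5f 29 8b b1
  t1: 8b b1 9a 8b 81 4b 5f 29
  t2: 8b 8b b1 4b 9a 29 8b b1

RES = [ 0x8b  0x8b  0xb1  0x4b  0x9a  0x29  0x8b  0xb1 ]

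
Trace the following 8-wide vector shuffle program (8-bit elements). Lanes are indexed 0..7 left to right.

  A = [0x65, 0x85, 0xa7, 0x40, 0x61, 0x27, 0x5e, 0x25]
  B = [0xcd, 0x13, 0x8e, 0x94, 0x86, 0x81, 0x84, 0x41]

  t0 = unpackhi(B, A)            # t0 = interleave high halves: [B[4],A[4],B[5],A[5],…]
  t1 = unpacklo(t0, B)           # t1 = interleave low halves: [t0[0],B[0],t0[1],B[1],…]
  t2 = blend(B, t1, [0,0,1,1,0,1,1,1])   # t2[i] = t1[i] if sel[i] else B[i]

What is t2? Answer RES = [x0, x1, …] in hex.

RES = [ 0xcd  0x13  0x61  0x13  0x86  0x8e  0x27  0x94 ]

  t0: 86 61 81 27 84 5e 41 25
  t1: 86 cd 61 13 81 8e 27 94
  t2: cd 13 61 13 86 8e 27 94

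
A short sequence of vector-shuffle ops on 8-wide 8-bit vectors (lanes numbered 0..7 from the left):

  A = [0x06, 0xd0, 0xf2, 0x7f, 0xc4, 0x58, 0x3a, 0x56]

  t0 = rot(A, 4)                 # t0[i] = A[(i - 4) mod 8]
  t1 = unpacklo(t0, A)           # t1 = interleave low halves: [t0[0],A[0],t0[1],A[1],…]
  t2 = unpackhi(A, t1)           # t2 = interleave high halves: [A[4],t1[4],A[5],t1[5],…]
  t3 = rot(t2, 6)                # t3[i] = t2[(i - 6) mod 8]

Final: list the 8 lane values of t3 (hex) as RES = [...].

t0 = [0xc4, 0x58, 0x3a, 0x56, 0x06, 0xd0, 0xf2, 0x7f]
t1 = [0xc4, 0x06, 0x58, 0xd0, 0x3a, 0xf2, 0x56, 0x7f]
t2 = [0xc4, 0x3a, 0x58, 0xf2, 0x3a, 0x56, 0x56, 0x7f]
t3 = [0x58, 0xf2, 0x3a, 0x56, 0x56, 0x7f, 0xc4, 0x3a]

RES = [ 0x58  0xf2  0x3a  0x56  0x56  0x7f  0xc4  0x3a ]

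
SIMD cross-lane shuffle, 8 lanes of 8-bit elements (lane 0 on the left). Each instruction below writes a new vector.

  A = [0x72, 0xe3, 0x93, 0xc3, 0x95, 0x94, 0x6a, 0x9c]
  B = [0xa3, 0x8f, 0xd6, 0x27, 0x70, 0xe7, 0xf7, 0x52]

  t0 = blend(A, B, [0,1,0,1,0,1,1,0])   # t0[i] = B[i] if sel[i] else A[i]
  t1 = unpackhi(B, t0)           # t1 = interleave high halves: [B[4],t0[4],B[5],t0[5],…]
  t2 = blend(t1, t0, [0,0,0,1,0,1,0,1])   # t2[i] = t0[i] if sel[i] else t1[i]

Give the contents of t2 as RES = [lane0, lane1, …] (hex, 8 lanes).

RES = [ 0x70  0x95  0xe7  0x27  0xf7  0xe7  0x52  0x9c ]

→ t0 |72|8f|93|27|95|e7|f7|9c|
→ t1 |70|95|e7|e7|f7|f7|52|9c|
→ t2 |70|95|e7|27|f7|e7|52|9c|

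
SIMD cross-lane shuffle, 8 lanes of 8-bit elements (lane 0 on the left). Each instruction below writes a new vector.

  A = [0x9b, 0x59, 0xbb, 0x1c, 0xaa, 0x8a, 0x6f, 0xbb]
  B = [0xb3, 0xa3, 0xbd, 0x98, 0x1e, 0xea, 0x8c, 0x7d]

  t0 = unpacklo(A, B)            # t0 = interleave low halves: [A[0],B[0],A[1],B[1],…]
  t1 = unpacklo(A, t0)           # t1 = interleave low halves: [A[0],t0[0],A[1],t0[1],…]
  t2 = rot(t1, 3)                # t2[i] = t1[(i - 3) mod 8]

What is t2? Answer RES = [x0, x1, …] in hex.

RES = [0x59, 0x1c, 0xa3, 0x9b, 0x9b, 0x59, 0xb3, 0xbb]

t0 = [0x9b, 0xb3, 0x59, 0xa3, 0xbb, 0xbd, 0x1c, 0x98]
t1 = [0x9b, 0x9b, 0x59, 0xb3, 0xbb, 0x59, 0x1c, 0xa3]
t2 = [0x59, 0x1c, 0xa3, 0x9b, 0x9b, 0x59, 0xb3, 0xbb]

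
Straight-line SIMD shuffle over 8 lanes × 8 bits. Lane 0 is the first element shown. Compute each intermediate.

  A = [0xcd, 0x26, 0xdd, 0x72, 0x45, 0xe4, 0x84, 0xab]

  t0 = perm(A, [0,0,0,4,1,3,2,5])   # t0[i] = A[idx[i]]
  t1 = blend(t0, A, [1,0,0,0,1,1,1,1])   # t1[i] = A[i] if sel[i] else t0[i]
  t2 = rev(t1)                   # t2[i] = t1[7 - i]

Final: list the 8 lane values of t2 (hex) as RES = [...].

RES = [0xab, 0x84, 0xe4, 0x45, 0x45, 0xcd, 0xcd, 0xcd]

→ t0 |cd|cd|cd|45|26|72|dd|e4|
→ t1 |cd|cd|cd|45|45|e4|84|ab|
→ t2 |ab|84|e4|45|45|cd|cd|cd|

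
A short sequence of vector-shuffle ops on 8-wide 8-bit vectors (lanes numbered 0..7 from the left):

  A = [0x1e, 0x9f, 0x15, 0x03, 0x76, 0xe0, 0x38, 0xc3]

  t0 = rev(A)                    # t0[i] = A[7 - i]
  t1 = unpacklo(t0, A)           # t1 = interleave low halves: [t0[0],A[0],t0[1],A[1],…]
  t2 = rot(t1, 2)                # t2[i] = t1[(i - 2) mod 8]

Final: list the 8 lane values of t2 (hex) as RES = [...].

RES = [0x76, 0x03, 0xc3, 0x1e, 0x38, 0x9f, 0xe0, 0x15]

→ t0 |c3|38|e0|76|03|15|9f|1e|
→ t1 |c3|1e|38|9f|e0|15|76|03|
→ t2 |76|03|c3|1e|38|9f|e0|15|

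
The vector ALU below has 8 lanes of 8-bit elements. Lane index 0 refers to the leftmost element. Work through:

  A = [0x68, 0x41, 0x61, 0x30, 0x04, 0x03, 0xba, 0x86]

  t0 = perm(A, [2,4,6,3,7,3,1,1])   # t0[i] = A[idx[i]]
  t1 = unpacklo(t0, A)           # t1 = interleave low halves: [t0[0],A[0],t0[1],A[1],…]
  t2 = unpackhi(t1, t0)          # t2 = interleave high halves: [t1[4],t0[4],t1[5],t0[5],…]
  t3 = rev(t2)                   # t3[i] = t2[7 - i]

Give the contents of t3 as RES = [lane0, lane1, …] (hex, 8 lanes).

RES = [ 0x41  0x30  0x41  0x30  0x30  0x61  0x86  0xba ]

→ t0 |61|04|ba|30|86|30|41|41|
→ t1 |61|68|04|41|ba|61|30|30|
→ t2 |ba|86|61|30|30|41|30|41|
→ t3 |41|30|41|30|30|61|86|ba|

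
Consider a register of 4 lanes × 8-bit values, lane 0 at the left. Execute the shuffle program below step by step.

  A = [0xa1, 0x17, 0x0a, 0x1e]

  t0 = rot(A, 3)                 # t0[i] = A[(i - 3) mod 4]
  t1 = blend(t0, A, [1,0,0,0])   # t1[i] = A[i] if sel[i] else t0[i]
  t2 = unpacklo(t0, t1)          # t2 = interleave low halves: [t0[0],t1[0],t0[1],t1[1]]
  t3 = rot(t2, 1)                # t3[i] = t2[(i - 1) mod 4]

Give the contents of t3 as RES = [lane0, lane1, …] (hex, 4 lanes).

  t0: 17 0a 1e a1
  t1: a1 0a 1e a1
  t2: 17 a1 0a 0a
  t3: 0a 17 a1 0a

RES = [0x0a, 0x17, 0xa1, 0x0a]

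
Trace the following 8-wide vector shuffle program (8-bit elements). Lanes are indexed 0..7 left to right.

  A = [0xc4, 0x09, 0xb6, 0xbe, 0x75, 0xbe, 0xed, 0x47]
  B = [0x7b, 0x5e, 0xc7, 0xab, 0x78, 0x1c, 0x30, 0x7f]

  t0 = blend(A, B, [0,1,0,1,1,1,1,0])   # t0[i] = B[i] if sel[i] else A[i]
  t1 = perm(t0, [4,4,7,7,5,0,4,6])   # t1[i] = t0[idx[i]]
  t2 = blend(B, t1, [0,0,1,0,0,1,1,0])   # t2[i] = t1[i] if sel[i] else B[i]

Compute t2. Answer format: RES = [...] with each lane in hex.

RES = [0x7b, 0x5e, 0x47, 0xab, 0x78, 0xc4, 0x78, 0x7f]

  t0: c4 5e b6 ab 78 1c 30 47
  t1: 78 78 47 47 1c c4 78 30
  t2: 7b 5e 47 ab 78 c4 78 7f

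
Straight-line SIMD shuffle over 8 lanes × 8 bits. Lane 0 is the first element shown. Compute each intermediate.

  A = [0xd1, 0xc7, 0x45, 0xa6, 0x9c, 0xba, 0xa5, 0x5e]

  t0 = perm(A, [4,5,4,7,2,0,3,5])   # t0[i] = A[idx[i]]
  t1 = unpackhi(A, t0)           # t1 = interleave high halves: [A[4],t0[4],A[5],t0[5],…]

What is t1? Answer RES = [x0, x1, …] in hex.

RES = [0x9c, 0x45, 0xba, 0xd1, 0xa5, 0xa6, 0x5e, 0xba]

t0 = [0x9c, 0xba, 0x9c, 0x5e, 0x45, 0xd1, 0xa6, 0xba]
t1 = [0x9c, 0x45, 0xba, 0xd1, 0xa5, 0xa6, 0x5e, 0xba]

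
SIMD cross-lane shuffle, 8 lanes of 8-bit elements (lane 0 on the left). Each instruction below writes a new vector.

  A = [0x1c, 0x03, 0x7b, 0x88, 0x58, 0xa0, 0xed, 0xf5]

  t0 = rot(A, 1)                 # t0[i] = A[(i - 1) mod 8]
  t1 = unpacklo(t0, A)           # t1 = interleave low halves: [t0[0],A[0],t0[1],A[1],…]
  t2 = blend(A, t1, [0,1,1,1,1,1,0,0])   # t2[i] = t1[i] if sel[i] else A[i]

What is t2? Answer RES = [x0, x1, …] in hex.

→ t0 |f5|1c|03|7b|88|58|a0|ed|
→ t1 |f5|1c|1c|03|03|7b|7b|88|
→ t2 |1c|1c|1c|03|03|7b|ed|f5|

RES = [ 0x1c  0x1c  0x1c  0x03  0x03  0x7b  0xed  0xf5 ]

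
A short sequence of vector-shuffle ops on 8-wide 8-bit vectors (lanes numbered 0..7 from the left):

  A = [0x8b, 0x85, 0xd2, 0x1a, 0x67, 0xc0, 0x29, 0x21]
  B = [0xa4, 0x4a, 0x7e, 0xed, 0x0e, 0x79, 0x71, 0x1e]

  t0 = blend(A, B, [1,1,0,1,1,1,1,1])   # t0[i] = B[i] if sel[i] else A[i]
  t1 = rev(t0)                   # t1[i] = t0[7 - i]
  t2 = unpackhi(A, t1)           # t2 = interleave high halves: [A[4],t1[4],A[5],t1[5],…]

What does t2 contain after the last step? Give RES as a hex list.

RES = [ 0x67  0xed  0xc0  0xd2  0x29  0x4a  0x21  0xa4 ]

t0 = [0xa4, 0x4a, 0xd2, 0xed, 0x0e, 0x79, 0x71, 0x1e]
t1 = [0x1e, 0x71, 0x79, 0x0e, 0xed, 0xd2, 0x4a, 0xa4]
t2 = [0x67, 0xed, 0xc0, 0xd2, 0x29, 0x4a, 0x21, 0xa4]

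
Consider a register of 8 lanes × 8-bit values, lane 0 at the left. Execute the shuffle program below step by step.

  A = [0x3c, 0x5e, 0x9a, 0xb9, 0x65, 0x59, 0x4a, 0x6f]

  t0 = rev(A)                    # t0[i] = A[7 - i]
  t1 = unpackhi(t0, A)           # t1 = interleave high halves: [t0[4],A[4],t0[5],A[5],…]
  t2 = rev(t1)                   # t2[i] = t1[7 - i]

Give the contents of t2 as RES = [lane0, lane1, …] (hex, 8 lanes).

→ t0 |6f|4a|59|65|b9|9a|5e|3c|
→ t1 |b9|65|9a|59|5e|4a|3c|6f|
→ t2 |6f|3c|4a|5e|59|9a|65|b9|

RES = [ 0x6f  0x3c  0x4a  0x5e  0x59  0x9a  0x65  0xb9 ]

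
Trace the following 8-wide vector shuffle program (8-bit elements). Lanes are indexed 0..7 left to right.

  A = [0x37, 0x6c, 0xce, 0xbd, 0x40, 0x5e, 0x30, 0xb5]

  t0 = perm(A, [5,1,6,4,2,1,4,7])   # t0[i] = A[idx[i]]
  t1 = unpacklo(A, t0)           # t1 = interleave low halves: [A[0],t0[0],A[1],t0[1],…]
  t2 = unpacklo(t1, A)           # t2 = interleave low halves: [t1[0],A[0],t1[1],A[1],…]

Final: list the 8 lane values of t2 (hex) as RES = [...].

→ t0 |5e|6c|30|40|ce|6c|40|b5|
→ t1 |37|5e|6c|6c|ce|30|bd|40|
→ t2 |37|37|5e|6c|6c|ce|6c|bd|

RES = [0x37, 0x37, 0x5e, 0x6c, 0x6c, 0xce, 0x6c, 0xbd]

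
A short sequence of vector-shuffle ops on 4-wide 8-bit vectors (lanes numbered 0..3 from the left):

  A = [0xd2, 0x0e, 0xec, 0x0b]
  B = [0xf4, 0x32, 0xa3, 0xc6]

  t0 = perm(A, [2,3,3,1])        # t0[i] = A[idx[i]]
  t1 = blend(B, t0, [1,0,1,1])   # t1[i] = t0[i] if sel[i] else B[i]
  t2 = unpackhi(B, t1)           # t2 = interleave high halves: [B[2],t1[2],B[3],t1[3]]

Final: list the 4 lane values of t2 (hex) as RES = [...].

t0 = [0xec, 0x0b, 0x0b, 0x0e]
t1 = [0xec, 0x32, 0x0b, 0x0e]
t2 = [0xa3, 0x0b, 0xc6, 0x0e]

RES = [0xa3, 0x0b, 0xc6, 0x0e]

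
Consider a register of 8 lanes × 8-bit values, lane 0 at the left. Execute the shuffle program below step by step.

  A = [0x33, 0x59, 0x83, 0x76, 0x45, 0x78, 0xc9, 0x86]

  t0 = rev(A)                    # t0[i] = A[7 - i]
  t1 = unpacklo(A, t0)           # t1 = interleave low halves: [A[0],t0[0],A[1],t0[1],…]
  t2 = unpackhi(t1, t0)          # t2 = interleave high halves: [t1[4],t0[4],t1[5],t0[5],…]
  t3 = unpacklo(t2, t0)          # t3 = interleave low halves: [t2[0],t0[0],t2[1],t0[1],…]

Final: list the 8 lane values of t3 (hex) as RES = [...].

RES = [0x83, 0x86, 0x76, 0xc9, 0x78, 0x78, 0x83, 0x45]

  t0: 86 c9 78 45 76 83 59 33
  t1: 33 86 59 c9 83 78 76 45
  t2: 83 76 78 83 76 59 45 33
  t3: 83 86 76 c9 78 78 83 45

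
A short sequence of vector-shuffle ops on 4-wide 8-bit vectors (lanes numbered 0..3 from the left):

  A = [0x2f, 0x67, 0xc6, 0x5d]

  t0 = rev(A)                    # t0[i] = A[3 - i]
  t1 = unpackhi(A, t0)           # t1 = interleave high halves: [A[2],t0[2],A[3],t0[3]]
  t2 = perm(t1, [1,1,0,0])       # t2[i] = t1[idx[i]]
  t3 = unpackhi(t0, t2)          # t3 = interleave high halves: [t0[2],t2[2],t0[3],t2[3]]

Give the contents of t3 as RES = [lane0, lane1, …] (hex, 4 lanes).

RES = [ 0x67  0xc6  0x2f  0xc6 ]

→ t0 |5d|c6|67|2f|
→ t1 |c6|67|5d|2f|
→ t2 |67|67|c6|c6|
→ t3 |67|c6|2f|c6|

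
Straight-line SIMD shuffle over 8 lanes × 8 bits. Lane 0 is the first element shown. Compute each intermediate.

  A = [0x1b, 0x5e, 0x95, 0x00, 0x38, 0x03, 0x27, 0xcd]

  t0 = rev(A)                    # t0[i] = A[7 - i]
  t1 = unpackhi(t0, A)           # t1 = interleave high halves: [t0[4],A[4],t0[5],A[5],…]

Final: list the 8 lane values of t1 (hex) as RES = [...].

RES = [ 0x00  0x38  0x95  0x03  0x5e  0x27  0x1b  0xcd ]

→ t0 |cd|27|03|38|00|95|5e|1b|
→ t1 |00|38|95|03|5e|27|1b|cd|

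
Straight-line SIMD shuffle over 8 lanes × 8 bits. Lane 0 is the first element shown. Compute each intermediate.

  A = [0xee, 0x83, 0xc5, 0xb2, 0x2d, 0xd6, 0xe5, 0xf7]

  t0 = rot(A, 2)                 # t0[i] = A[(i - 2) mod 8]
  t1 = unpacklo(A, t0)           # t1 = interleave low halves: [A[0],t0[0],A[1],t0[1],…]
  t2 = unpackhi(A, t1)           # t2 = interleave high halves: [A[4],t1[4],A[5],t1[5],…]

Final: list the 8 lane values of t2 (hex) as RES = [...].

  t0: e5 f7 ee 83 c5 b2 2d d6
  t1: ee e5 83 f7 c5 ee b2 83
  t2: 2d c5 d6 ee e5 b2 f7 83

RES = [ 0x2d  0xc5  0xd6  0xee  0xe5  0xb2  0xf7  0x83 ]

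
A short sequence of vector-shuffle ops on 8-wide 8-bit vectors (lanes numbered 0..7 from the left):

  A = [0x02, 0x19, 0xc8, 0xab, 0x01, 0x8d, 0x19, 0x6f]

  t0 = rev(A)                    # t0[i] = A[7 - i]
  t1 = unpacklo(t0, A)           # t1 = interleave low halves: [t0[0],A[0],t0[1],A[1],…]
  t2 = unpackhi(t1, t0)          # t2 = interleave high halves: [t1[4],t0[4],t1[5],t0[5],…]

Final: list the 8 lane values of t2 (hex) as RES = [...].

  t0: 6f 19 8d 01 ab c8 19 02
  t1: 6f 02 19 19 8d c8 01 ab
  t2: 8d ab c8 c8 01 19 ab 02

RES = [0x8d, 0xab, 0xc8, 0xc8, 0x01, 0x19, 0xab, 0x02]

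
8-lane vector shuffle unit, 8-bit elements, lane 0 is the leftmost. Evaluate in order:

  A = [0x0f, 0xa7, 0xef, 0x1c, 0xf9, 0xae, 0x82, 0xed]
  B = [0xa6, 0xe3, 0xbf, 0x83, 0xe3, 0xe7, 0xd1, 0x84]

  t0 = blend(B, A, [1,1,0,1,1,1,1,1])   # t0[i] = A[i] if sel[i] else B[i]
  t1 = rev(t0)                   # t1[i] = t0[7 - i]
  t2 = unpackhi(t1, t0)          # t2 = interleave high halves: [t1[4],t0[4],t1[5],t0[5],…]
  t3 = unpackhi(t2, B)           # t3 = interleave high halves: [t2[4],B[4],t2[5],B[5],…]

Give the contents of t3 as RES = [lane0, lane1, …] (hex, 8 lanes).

  t0: 0f a7 bf 1c f9 ae 82 ed
  t1: ed 82 ae f9 1c bf a7 0f
  t2: 1c f9 bf ae a7 82 0f ed
  t3: a7 e3 82 e7 0f d1 ed 84

RES = [ 0xa7  0xe3  0x82  0xe7  0x0f  0xd1  0xed  0x84 ]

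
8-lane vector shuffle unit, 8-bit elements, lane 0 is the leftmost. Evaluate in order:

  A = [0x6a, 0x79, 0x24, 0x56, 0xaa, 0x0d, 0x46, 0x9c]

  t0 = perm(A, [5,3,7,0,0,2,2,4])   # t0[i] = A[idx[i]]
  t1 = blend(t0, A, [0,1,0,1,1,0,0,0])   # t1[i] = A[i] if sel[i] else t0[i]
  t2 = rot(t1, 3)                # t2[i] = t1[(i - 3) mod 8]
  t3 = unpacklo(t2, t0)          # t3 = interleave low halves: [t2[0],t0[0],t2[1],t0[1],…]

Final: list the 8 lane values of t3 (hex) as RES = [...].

RES = [ 0x24  0x0d  0x24  0x56  0xaa  0x9c  0x0d  0x6a ]

→ t0 |0d|56|9c|6a|6a|24|24|aa|
→ t1 |0d|79|9c|56|aa|24|24|aa|
→ t2 |24|24|aa|0d|79|9c|56|aa|
→ t3 |24|0d|24|56|aa|9c|0d|6a|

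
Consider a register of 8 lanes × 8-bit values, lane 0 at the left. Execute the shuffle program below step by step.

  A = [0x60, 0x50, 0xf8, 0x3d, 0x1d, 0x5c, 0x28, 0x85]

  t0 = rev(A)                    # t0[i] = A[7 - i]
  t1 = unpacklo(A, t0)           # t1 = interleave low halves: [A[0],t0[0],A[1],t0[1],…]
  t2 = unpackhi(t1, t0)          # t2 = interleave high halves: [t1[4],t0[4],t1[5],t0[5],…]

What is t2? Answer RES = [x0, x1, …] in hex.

t0 = [0x85, 0x28, 0x5c, 0x1d, 0x3d, 0xf8, 0x50, 0x60]
t1 = [0x60, 0x85, 0x50, 0x28, 0xf8, 0x5c, 0x3d, 0x1d]
t2 = [0xf8, 0x3d, 0x5c, 0xf8, 0x3d, 0x50, 0x1d, 0x60]

RES = [ 0xf8  0x3d  0x5c  0xf8  0x3d  0x50  0x1d  0x60 ]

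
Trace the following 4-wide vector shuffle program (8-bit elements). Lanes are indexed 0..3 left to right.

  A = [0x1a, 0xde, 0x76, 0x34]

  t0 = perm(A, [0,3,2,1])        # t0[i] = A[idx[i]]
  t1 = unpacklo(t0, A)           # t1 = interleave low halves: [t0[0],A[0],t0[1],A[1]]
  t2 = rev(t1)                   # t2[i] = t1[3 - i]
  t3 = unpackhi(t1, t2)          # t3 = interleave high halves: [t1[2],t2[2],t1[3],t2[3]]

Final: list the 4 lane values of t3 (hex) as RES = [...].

  t0: 1a 34 76 de
  t1: 1a 1a 34 de
  t2: de 34 1a 1a
  t3: 34 1a de 1a

RES = [ 0x34  0x1a  0xde  0x1a ]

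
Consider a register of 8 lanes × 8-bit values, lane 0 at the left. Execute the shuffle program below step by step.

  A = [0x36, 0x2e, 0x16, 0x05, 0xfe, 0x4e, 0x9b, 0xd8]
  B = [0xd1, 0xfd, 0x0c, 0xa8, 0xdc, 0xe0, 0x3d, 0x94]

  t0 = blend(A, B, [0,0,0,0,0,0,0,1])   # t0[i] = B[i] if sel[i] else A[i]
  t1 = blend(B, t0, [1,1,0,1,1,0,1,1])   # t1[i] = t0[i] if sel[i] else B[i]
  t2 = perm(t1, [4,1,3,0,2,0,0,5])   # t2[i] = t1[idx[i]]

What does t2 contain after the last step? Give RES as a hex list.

t0 = [0x36, 0x2e, 0x16, 0x05, 0xfe, 0x4e, 0x9b, 0x94]
t1 = [0x36, 0x2e, 0x0c, 0x05, 0xfe, 0xe0, 0x9b, 0x94]
t2 = [0xfe, 0x2e, 0x05, 0x36, 0x0c, 0x36, 0x36, 0xe0]

RES = [0xfe, 0x2e, 0x05, 0x36, 0x0c, 0x36, 0x36, 0xe0]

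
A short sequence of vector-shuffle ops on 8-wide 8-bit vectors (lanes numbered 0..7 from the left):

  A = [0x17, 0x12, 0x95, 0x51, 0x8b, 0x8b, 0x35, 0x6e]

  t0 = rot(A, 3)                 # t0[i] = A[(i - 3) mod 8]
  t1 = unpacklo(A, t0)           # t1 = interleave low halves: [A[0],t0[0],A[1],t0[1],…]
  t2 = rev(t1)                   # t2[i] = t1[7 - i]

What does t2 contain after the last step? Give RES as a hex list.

RES = [ 0x17  0x51  0x6e  0x95  0x35  0x12  0x8b  0x17 ]

  t0: 8b 35 6e 17 12 95 51 8b
  t1: 17 8b 12 35 95 6e 51 17
  t2: 17 51 6e 95 35 12 8b 17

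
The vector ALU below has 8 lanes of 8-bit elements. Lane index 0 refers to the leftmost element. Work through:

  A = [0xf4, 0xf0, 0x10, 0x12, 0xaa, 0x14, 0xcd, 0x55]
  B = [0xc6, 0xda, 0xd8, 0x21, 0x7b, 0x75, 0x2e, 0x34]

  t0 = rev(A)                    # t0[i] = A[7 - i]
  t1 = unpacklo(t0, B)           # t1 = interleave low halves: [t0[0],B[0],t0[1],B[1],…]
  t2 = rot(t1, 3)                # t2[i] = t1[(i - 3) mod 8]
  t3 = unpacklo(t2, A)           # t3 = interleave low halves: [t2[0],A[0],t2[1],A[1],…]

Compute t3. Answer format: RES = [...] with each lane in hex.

t0 = [0x55, 0xcd, 0x14, 0xaa, 0x12, 0x10, 0xf0, 0xf4]
t1 = [0x55, 0xc6, 0xcd, 0xda, 0x14, 0xd8, 0xaa, 0x21]
t2 = [0xd8, 0xaa, 0x21, 0x55, 0xc6, 0xcd, 0xda, 0x14]
t3 = [0xd8, 0xf4, 0xaa, 0xf0, 0x21, 0x10, 0x55, 0x12]

RES = [ 0xd8  0xf4  0xaa  0xf0  0x21  0x10  0x55  0x12 ]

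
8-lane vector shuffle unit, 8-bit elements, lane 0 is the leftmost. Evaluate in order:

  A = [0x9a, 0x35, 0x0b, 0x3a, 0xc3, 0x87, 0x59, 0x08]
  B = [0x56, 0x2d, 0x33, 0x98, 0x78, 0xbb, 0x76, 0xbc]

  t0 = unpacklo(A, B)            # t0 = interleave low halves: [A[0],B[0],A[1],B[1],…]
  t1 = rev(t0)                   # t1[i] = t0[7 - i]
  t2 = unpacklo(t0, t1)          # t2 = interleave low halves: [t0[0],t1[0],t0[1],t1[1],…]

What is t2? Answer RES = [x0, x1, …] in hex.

  t0: 9a 56 35 2d 0b 33 3a 98
  t1: 98 3a 33 0b 2d 35 56 9a
  t2: 9a 98 56 3a 35 33 2d 0b

RES = [ 0x9a  0x98  0x56  0x3a  0x35  0x33  0x2d  0x0b ]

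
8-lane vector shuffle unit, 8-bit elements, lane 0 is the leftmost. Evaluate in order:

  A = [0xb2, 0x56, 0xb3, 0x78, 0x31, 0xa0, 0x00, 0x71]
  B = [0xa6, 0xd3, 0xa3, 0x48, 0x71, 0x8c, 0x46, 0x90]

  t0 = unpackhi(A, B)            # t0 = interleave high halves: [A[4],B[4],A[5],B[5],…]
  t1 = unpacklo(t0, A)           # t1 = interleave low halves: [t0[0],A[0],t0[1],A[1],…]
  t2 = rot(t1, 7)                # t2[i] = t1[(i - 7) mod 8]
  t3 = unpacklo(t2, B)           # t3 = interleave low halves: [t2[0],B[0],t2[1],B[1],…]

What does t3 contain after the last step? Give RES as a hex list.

RES = [ 0xb2  0xa6  0x71  0xd3  0x56  0xa3  0xa0  0x48 ]

t0 = [0x31, 0x71, 0xa0, 0x8c, 0x00, 0x46, 0x71, 0x90]
t1 = [0x31, 0xb2, 0x71, 0x56, 0xa0, 0xb3, 0x8c, 0x78]
t2 = [0xb2, 0x71, 0x56, 0xa0, 0xb3, 0x8c, 0x78, 0x31]
t3 = [0xb2, 0xa6, 0x71, 0xd3, 0x56, 0xa3, 0xa0, 0x48]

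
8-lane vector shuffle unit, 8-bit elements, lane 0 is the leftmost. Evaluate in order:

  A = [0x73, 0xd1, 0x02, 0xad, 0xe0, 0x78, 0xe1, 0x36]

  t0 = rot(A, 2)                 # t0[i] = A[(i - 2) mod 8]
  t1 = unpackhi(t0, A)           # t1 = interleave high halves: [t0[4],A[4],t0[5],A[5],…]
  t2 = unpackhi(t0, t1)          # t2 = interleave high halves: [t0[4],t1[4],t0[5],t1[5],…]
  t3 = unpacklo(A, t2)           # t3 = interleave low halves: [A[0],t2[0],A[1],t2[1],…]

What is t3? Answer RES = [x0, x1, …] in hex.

t0 = [0xe1, 0x36, 0x73, 0xd1, 0x02, 0xad, 0xe0, 0x78]
t1 = [0x02, 0xe0, 0xad, 0x78, 0xe0, 0xe1, 0x78, 0x36]
t2 = [0x02, 0xe0, 0xad, 0xe1, 0xe0, 0x78, 0x78, 0x36]
t3 = [0x73, 0x02, 0xd1, 0xe0, 0x02, 0xad, 0xad, 0xe1]

RES = [0x73, 0x02, 0xd1, 0xe0, 0x02, 0xad, 0xad, 0xe1]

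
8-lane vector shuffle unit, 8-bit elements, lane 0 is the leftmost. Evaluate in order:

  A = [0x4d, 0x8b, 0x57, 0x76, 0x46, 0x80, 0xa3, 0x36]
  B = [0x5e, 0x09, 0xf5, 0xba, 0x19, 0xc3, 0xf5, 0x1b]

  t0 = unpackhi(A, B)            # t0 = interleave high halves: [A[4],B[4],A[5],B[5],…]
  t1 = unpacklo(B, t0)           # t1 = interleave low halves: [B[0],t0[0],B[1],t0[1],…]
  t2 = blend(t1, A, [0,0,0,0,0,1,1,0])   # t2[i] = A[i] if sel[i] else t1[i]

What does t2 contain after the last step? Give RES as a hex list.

t0 = [0x46, 0x19, 0x80, 0xc3, 0xa3, 0xf5, 0x36, 0x1b]
t1 = [0x5e, 0x46, 0x09, 0x19, 0xf5, 0x80, 0xba, 0xc3]
t2 = [0x5e, 0x46, 0x09, 0x19, 0xf5, 0x80, 0xa3, 0xc3]

RES = [ 0x5e  0x46  0x09  0x19  0xf5  0x80  0xa3  0xc3 ]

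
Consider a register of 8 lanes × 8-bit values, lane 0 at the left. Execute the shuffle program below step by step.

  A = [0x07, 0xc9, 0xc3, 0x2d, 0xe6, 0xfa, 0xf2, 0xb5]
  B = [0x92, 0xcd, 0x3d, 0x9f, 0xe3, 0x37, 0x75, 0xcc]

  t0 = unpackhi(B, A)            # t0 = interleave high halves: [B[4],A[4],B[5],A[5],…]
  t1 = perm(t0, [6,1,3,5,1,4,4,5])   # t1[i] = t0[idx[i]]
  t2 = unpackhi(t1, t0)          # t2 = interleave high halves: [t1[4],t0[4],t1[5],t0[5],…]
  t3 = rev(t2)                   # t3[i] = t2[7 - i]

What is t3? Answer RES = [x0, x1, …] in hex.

RES = [ 0xb5  0xf2  0xcc  0x75  0xf2  0x75  0x75  0xe6 ]

  t0: e3 e6 37 fa 75 f2 cc b5
  t1: cc e6 fa f2 e6 75 75 f2
  t2: e6 75 75 f2 75 cc f2 b5
  t3: b5 f2 cc 75 f2 75 75 e6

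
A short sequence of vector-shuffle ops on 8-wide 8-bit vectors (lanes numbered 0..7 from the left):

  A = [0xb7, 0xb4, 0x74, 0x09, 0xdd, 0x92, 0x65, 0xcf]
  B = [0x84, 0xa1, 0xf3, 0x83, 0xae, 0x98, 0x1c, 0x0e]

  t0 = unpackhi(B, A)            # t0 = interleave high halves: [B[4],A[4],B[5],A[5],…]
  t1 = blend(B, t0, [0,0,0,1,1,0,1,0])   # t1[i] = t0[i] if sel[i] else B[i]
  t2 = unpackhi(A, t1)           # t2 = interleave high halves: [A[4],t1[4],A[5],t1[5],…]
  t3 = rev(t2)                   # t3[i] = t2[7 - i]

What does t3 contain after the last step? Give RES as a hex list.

→ t0 |ae|dd|98|92|1c|65|0e|cf|
→ t1 |84|a1|f3|92|1c|98|0e|0e|
→ t2 |dd|1c|92|98|65|0e|cf|0e|
→ t3 |0e|cf|0e|65|98|92|1c|dd|

RES = [ 0x0e  0xcf  0x0e  0x65  0x98  0x92  0x1c  0xdd ]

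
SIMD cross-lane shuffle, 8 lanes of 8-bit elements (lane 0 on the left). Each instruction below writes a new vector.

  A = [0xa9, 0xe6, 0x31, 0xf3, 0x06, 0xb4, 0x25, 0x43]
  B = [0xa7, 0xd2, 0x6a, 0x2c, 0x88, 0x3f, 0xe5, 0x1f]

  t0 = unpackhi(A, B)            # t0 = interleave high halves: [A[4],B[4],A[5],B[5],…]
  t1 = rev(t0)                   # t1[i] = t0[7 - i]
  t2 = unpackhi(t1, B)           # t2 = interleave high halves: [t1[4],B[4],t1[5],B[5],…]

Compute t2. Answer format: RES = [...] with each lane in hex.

  t0: 06 88 b4 3f 25 e5 43 1f
  t1: 1f 43 e5 25 3f b4 88 06
  t2: 3f 88 b4 3f 88 e5 06 1f

RES = [ 0x3f  0x88  0xb4  0x3f  0x88  0xe5  0x06  0x1f ]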